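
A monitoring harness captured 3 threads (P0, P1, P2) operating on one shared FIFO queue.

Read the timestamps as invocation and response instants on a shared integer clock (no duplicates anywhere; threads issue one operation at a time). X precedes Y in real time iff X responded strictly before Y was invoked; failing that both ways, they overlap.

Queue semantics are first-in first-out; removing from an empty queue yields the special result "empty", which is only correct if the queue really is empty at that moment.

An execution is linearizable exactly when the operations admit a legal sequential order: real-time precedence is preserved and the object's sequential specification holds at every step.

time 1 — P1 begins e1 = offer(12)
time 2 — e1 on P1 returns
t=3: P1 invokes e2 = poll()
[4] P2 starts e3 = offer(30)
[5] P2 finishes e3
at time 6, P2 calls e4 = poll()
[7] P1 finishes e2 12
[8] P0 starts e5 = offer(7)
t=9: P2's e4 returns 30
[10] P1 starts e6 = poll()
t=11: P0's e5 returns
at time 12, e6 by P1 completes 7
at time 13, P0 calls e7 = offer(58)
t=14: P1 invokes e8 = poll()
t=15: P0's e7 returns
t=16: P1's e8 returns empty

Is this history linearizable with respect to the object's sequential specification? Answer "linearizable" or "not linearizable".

linearizable

a witness: e1, e2, e3, e4, e5, e6, e8, e7
step 1: e1 offer(12) — queue <12>
step 2: e2 poll() → 12 — queue <>
step 3: e3 offer(30) — queue <30>
step 4: e4 poll() → 30 — queue <>
step 5: e5 offer(7) — queue <7>
step 6: e6 poll() → 7 — queue <>
step 7: e8 poll() → empty — queue <>
step 8: e7 offer(58) — queue <58>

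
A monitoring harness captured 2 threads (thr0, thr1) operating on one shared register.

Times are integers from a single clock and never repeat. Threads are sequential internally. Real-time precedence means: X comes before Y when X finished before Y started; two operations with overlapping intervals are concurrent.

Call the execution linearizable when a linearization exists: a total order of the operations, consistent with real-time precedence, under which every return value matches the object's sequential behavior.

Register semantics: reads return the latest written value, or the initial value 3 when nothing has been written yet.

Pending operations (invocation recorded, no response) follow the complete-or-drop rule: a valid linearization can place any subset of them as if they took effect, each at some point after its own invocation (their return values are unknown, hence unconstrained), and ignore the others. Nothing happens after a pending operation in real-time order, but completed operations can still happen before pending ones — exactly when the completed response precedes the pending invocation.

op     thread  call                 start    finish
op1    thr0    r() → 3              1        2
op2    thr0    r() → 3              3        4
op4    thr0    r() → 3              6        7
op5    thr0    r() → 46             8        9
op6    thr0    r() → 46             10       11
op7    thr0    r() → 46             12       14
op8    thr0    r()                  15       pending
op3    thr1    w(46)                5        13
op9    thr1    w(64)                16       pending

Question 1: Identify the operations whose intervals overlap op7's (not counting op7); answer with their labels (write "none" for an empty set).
Answer: op3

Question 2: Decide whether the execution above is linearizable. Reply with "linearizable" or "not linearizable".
witness order: op1, op2, op4, op3, op5, op6, op7
after step 1 (op1 r() → 3): value 3
after step 2 (op2 r() → 3): value 3
after step 3 (op4 r() → 3): value 3
after step 4 (op3 w(46)): value 46
after step 5 (op5 r() → 46): value 46
after step 6 (op6 r() → 46): value 46
after step 7 (op7 r() → 46): value 46

linearizable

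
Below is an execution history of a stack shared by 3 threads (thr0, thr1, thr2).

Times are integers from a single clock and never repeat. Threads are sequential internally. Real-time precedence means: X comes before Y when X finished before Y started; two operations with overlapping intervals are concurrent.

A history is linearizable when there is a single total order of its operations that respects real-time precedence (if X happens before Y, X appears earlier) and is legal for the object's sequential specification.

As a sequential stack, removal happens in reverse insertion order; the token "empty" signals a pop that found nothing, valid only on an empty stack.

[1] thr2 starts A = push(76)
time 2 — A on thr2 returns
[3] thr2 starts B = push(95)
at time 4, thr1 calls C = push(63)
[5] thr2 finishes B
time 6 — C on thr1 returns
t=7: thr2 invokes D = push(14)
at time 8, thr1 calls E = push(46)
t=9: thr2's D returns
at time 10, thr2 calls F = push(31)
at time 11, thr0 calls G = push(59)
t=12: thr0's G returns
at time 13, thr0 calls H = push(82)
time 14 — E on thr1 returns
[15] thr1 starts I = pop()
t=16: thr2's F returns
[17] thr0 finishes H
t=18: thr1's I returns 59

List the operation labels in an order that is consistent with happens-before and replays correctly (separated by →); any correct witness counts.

A → B → C → D → E → F → G → I → H

1. A push(76), leaving stack <76>
2. B push(95), leaving stack <76,95>
3. C push(63), leaving stack <76,95,63>
4. D push(14), leaving stack <76,95,63,14>
5. E push(46), leaving stack <76,95,63,14,46>
6. F push(31), leaving stack <76,95,63,14,46,31>
7. G push(59), leaving stack <76,95,63,14,46,31,59>
8. I pop() → 59, leaving stack <76,95,63,14,46,31>
9. H push(82), leaving stack <76,95,63,14,46,31,82>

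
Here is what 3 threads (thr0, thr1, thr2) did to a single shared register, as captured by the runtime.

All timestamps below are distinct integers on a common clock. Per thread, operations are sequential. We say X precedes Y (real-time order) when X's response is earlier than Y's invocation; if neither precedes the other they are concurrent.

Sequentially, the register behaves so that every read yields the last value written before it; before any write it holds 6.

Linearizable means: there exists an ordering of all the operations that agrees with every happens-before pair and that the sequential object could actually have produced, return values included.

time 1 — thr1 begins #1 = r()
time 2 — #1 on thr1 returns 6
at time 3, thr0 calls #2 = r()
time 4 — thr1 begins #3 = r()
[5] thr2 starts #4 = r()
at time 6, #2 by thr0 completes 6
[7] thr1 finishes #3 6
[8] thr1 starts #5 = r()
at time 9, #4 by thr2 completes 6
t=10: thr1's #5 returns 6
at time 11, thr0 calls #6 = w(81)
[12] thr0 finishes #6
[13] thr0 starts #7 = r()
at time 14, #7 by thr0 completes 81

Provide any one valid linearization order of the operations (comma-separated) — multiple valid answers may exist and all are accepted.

#1, #2, #3, #4, #5, #6, #7

step 1: #1 r() → 6 — value 6
step 2: #2 r() → 6 — value 6
step 3: #3 r() → 6 — value 6
step 4: #4 r() → 6 — value 6
step 5: #5 r() → 6 — value 6
step 6: #6 w(81) — value 81
step 7: #7 r() → 81 — value 81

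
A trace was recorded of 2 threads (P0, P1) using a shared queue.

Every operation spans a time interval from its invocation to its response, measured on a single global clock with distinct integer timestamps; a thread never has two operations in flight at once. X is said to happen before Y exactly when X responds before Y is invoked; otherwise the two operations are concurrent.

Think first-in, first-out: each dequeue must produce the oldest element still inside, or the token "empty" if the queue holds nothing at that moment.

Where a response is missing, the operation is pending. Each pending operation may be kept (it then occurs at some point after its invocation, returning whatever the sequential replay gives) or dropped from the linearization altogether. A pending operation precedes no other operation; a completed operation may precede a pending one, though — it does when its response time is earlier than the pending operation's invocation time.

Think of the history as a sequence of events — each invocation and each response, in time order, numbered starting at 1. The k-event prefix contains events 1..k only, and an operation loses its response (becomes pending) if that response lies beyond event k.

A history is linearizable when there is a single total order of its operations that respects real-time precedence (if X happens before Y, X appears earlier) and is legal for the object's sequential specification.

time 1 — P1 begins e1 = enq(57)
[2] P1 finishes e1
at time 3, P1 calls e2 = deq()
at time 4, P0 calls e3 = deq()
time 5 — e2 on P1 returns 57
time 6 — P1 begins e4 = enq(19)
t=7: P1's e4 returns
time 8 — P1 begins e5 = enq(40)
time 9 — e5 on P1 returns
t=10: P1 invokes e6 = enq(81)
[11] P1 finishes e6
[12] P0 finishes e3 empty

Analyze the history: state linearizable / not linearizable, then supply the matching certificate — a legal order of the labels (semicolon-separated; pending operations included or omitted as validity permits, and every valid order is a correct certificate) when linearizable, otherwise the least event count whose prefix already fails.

linearizable — witness: e1; e2; e3; e4; e5; e6

after step 1 (e1 enq(57)): queue <57>
after step 2 (e2 deq() → 57): queue <>
after step 3 (e3 deq() → empty): queue <>
after step 4 (e4 enq(19)): queue <19>
after step 5 (e5 enq(40)): queue <19,40>
after step 6 (e6 enq(81)): queue <19,40,81>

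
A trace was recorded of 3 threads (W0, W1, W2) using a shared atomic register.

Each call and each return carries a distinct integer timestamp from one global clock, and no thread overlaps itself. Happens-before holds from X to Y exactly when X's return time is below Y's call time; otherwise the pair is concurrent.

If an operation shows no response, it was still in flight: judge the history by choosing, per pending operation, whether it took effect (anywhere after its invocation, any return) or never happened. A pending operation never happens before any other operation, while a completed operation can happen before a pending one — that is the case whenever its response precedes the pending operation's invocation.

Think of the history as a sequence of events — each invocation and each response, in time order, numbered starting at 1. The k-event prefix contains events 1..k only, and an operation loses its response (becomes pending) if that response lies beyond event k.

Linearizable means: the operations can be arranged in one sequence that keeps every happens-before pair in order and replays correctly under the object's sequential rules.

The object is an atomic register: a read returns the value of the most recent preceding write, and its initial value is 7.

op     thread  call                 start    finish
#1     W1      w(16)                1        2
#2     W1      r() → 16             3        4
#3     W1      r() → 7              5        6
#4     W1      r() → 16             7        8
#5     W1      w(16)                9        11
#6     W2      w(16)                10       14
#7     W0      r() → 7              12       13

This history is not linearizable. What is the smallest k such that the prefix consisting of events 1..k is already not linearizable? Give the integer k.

events 1..5 are linearizable; a witness order is #1, #2:
after step 1 (#1 w(16)): value 16
after step 2 (#2 r() → 16): value 16
adding event 6 (#3 responds at 6) leaves no legal real-time order
take #1, #2, #3: step 3 already fails, because #3 r() → 7 cannot occur there

6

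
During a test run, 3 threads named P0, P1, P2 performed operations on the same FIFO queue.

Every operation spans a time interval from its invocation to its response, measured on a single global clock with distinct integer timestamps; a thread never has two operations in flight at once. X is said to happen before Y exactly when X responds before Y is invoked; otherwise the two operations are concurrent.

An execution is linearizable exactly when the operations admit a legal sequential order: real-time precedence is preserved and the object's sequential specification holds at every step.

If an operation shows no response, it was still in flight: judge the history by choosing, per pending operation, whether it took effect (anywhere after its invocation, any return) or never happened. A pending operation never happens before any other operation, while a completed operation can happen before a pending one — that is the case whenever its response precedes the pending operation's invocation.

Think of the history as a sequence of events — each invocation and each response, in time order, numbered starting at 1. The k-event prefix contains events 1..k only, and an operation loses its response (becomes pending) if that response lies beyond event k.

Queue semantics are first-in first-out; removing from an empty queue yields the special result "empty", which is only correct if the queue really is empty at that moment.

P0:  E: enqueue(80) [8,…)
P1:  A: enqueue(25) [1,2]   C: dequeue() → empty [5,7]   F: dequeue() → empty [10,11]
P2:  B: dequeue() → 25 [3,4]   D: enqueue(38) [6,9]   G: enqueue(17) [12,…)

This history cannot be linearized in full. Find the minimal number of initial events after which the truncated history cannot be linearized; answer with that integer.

events 1..10 are linearizable; a witness order is A, B, C, D:
after step 1 (A enqueue(25)): queue <25>
after step 2 (B dequeue() → 25): queue <>
after step 3 (C dequeue() → empty): queue <>
after step 4 (D enqueue(38)): queue <38>
include event 11 — F responding at 11 — and every candidate order breaks
include/drop combinations of the 1 pending operation (E) were all tried; none helps
one such order, A, B, C, D, F (pending dropped), breaks at step 5 where F dequeue() → empty is illegal
one such order, A, B, D, C, F (pending dropped), breaks at step 4 where C dequeue() → empty is illegal

11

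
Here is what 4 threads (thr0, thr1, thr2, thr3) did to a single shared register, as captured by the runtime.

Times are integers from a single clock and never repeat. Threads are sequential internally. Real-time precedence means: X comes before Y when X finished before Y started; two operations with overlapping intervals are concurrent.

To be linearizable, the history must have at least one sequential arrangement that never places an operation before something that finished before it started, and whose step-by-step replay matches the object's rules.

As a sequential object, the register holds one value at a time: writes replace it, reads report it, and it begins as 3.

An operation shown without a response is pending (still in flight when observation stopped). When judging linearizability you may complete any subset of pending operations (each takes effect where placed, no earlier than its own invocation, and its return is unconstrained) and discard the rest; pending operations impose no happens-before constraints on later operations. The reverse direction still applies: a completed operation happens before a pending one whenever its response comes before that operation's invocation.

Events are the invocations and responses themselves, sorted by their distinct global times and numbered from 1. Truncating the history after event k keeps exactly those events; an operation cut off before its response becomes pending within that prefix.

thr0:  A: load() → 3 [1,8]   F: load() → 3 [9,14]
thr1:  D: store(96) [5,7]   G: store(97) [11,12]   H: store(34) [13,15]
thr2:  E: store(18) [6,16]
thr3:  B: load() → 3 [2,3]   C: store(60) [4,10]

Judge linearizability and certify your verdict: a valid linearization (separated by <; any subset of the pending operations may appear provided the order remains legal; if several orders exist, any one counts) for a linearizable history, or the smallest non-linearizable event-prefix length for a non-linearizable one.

not linearizable — minimal violating prefix: 14 events

cut after 13 events: linearizable; cut after 14 events (F responds, time 14): not linearizable
6 completed operations, 19 real-time-consistent orders — every register replay fails
no escape via the 2 pending operations (E, H): every completion choice fails
one such order, A, B, C, D, F, G (pending dropped), breaks at step 5 where F load() → 3 is illegal
one such order, A, B, C, D, G, F (pending dropped), breaks at step 6 where F load() → 3 is illegal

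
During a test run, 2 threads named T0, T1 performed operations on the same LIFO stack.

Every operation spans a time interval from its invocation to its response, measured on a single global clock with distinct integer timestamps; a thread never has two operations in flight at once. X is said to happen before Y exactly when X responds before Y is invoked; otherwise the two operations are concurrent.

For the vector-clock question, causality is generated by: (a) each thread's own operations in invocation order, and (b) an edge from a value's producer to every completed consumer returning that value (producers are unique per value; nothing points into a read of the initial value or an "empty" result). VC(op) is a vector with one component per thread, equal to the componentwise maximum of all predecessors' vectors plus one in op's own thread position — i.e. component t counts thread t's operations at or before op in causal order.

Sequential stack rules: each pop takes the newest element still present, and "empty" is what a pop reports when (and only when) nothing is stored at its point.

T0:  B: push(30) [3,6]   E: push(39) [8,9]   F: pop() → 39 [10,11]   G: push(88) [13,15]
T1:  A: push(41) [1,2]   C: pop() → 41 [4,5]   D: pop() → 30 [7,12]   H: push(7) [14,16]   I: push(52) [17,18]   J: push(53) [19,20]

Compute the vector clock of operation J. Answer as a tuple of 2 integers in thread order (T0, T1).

(1, 6)

no predecessors for A (invoked 1): T1 increments from zero → (0, 1)
no predecessors for B (invoked 3): T0 increments from zero → (1, 0)
from VC(A)=(0, 1), C (invoked 4) maxes components and bumps T1 → (0, 2)
from VC(B)=(1, 0), E (invoked 8) maxes components and bumps T0 → (2, 0)
from VC(E)=(2, 0), F (invoked 10) maxes components and bumps T0 → (3, 0)
from VC(B)=(1, 0), VC(C)=(0, 2), D (invoked 7) maxes components and bumps T1 → (1, 3)
from VC(F)=(3, 0), G (invoked 13) maxes components and bumps T0 → (4, 0)
from VC(D)=(1, 3), H (invoked 14) maxes components and bumps T1 → (1, 4)
from VC(H)=(1, 4), I (invoked 17) maxes components and bumps T1 → (1, 5)
from VC(I)=(1, 5), J (invoked 19) maxes components and bumps T1 → (1, 6)
target: VC(J) = (1, 6)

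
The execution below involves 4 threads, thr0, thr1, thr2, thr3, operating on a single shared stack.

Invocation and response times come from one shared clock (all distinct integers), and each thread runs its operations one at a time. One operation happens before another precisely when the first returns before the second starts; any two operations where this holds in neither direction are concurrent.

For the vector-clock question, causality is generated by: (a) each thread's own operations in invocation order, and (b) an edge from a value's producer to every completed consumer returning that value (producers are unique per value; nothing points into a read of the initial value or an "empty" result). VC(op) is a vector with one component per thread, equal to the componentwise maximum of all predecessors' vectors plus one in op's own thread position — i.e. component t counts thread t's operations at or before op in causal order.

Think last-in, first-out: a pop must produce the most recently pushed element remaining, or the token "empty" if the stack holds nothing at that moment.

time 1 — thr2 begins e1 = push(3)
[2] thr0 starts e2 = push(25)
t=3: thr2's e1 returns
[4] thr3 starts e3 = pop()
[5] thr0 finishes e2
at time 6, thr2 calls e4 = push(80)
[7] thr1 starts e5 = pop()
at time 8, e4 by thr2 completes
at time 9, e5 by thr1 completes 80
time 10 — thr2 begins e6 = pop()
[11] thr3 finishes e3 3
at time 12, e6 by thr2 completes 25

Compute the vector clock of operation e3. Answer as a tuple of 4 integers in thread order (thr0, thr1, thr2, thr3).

(0, 0, 1, 1)

e1, invoked 1, has no incoming edges; only thr2's bump applies → (0, 0, 1, 0)
e2, invoked 2, has no incoming edges; only thr0's bump applies → (1, 0, 0, 0)
e3, invoked 4, takes VC(e1)=(0, 0, 1, 0) under max, adds 1 for thr3 → (0, 0, 1, 1)
e4, invoked 6, takes VC(e1)=(0, 0, 1, 0) under max, adds 1 for thr2 → (0, 0, 2, 0)
e5, invoked 7, takes VC(e4)=(0, 0, 2, 0) under max, adds 1 for thr1 → (0, 1, 2, 0)
e6, invoked 10, takes VC(e2)=(1, 0, 0, 0), VC(e4)=(0, 0, 2, 0) under max, adds 1 for thr2 → (1, 0, 3, 0)
target: VC(e3) = (0, 0, 1, 1)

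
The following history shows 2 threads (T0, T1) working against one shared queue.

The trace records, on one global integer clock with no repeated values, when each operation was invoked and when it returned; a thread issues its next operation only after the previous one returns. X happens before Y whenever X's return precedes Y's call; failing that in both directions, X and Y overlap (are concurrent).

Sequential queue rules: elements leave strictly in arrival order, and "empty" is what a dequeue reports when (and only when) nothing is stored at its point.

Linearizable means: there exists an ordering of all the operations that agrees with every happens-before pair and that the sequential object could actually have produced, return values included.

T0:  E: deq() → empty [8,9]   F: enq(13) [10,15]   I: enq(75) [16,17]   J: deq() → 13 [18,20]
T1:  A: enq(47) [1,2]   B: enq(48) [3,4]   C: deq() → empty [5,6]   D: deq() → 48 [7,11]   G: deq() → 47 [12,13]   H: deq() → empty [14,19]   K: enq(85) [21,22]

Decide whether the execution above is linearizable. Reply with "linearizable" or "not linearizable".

not linearizable

prefix check: 1..5 passes, 1..6 fails once C's time-6 response joins
the completed operations (3 total) allow one real-time order; the queue replay rejects it
for example A, B, C fails at step 3: C deq() → empty is not legal there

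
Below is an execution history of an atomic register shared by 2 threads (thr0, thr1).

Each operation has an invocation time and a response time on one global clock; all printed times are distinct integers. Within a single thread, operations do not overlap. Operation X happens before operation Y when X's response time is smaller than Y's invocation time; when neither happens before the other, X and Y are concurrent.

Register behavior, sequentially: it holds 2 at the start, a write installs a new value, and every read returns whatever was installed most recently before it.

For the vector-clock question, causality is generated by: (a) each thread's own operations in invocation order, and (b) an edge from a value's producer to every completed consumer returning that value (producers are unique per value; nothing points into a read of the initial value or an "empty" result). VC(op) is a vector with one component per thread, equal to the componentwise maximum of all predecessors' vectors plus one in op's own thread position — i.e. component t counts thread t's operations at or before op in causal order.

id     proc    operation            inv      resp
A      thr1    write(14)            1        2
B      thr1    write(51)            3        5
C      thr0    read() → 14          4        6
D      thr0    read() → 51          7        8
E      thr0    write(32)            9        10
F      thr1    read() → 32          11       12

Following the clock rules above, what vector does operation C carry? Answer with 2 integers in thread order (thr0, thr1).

VC(A, invoked at 1): no causal predecessors; +1 on thr1 → (0, 1)
from VC(A)=(0, 1), B (invoked 3) maxes components and bumps thr1 → (0, 2)
from VC(A)=(0, 1), C (invoked 4) maxes components and bumps thr0 → (1, 1)
from VC(B)=(0, 2), VC(C)=(1, 1), D (invoked 7) maxes components and bumps thr0 → (2, 2)
from VC(D)=(2, 2), E (invoked 9) maxes components and bumps thr0 → (3, 2)
from VC(B)=(0, 2), VC(E)=(3, 2), F (invoked 11) maxes components and bumps thr1 → (3, 3)
target: VC(C) = (1, 1)

(1, 1)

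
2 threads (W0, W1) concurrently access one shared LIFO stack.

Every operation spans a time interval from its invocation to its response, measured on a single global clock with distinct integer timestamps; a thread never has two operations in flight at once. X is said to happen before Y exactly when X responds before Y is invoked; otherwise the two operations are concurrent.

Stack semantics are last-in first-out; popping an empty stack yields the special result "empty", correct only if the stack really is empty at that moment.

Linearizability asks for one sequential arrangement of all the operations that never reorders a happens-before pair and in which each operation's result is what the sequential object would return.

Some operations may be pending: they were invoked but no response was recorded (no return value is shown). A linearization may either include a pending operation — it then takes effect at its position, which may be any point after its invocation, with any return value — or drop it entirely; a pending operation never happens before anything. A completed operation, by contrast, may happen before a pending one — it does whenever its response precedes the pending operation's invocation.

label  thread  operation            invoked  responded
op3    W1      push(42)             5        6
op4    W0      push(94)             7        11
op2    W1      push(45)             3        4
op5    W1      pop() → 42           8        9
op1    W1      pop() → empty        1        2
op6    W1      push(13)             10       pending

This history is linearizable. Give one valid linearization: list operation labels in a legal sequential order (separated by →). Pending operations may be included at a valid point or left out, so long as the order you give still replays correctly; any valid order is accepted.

op1 → op2 → op3 → op5 → op4

1. op1 pop() → empty, leaving stack <>
2. op2 push(45), leaving stack <45>
3. op3 push(42), leaving stack <45,42>
4. op5 pop() → 42, leaving stack <45>
5. op4 push(94), leaving stack <45,94>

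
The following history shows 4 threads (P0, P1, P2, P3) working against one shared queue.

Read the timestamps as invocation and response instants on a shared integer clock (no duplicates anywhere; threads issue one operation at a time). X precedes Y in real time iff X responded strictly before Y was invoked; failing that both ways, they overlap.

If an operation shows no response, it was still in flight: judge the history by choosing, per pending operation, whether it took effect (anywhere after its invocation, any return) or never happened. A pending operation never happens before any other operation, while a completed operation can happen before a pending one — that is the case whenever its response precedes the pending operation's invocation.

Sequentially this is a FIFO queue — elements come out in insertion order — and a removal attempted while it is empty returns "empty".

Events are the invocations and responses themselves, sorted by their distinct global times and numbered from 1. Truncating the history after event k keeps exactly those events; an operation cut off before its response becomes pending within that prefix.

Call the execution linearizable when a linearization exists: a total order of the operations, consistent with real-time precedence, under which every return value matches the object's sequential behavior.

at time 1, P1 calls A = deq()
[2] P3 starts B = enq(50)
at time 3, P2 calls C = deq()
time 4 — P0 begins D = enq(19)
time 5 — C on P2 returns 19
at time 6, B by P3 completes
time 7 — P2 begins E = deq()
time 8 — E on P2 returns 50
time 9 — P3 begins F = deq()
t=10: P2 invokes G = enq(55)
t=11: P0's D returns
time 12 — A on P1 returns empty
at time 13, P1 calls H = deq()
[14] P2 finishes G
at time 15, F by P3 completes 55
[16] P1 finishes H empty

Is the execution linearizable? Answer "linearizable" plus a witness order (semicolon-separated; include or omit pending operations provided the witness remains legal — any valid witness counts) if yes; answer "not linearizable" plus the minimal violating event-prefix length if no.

after step 1 (A deq() → empty): queue <>
after step 2 (D enq(19)): queue <19>
after step 3 (B enq(50)): queue <19,50>
after step 4 (C deq() → 19): queue <50>
after step 5 (E deq() → 50): queue <>
after step 6 (G enq(55)): queue <55>
after step 7 (F deq() → 55): queue <>
after step 8 (H deq() → empty): queue <>

linearizable — witness: A; D; B; C; E; G; F; H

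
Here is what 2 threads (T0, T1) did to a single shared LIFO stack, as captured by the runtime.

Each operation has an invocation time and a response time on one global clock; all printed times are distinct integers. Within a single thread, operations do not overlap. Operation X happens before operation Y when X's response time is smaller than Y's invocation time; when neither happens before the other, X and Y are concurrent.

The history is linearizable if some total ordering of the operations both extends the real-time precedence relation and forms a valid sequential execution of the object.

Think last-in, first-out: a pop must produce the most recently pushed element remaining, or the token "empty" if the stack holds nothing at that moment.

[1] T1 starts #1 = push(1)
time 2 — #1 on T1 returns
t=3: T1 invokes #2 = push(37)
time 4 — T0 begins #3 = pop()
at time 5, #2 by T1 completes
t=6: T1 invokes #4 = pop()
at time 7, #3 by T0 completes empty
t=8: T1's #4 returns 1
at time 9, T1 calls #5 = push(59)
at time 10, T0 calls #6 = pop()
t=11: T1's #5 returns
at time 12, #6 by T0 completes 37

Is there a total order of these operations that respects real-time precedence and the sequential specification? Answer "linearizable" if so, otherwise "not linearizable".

through event 6 a valid linearization exists; event 7 (#3 responding at time 7) ends that
3 completed operations, 2 real-time-consistent orders — every LIFO stack replay fails
no escape via the 1 pending operation (#4): every completion choice fails
take #1, #2, #3 (pending dropped): step 3 already fails, because #3 pop() → empty cannot occur there
take #1, #3, #2 (pending dropped): step 2 already fails, because #3 pop() → empty cannot occur there

not linearizable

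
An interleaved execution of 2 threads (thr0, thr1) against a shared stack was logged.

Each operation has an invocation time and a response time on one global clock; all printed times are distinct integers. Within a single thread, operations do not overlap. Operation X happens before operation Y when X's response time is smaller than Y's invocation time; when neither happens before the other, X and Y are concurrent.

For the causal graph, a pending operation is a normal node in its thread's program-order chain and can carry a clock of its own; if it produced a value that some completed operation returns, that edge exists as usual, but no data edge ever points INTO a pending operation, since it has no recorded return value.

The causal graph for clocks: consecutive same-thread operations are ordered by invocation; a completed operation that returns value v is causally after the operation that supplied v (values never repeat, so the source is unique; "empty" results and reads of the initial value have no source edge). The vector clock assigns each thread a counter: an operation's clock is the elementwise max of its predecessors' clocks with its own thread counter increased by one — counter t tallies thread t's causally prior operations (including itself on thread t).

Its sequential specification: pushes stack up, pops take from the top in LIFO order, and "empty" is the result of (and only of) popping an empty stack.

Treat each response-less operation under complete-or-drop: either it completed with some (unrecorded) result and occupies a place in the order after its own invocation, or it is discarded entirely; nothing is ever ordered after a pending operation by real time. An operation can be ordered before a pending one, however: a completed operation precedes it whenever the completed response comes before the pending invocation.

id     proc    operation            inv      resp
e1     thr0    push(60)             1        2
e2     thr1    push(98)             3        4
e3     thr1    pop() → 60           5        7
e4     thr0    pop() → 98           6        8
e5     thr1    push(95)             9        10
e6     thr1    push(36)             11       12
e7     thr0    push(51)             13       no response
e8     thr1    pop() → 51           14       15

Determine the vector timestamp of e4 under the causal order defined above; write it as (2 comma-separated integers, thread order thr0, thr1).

no predecessors for e2 (invoked 3): thr1 increments from zero → (0, 1)
no predecessors for e1 (invoked 1): thr0 increments from zero → (1, 0)
e3 (invocation 5): componentwise max over VC(e1)=(1, 0), VC(e2)=(0, 1), +1 at thr1, giving (1, 2)
e4 (invocation 6): componentwise max over VC(e1)=(1, 0), VC(e2)=(0, 1), +1 at thr0, giving (2, 1)
e5 (invocation 9): componentwise max over VC(e3)=(1, 2), +1 at thr1, giving (1, 3)
e7 (invocation 13): componentwise max over VC(e4)=(2, 1), +1 at thr0, giving (3, 1)
e6 (invocation 11): componentwise max over VC(e5)=(1, 3), +1 at thr1, giving (1, 4)
e8 (invocation 14): componentwise max over VC(e6)=(1, 4), VC(e7)=(3, 1), +1 at thr1, giving (3, 5)
target: VC(e4) = (2, 1)

(2, 1)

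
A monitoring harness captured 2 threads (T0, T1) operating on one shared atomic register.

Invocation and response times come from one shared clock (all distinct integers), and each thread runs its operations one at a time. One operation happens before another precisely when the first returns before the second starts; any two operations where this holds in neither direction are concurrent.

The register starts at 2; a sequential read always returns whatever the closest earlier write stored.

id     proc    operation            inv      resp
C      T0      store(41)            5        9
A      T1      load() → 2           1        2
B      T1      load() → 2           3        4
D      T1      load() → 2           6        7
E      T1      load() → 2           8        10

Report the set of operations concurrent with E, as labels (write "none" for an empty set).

concurrent with E ([8,10]): every op whose interval crosses 8..10
A [1,2]: before
B [3,4]: before
C [5,9]: concurrent
D [6,7]: before

C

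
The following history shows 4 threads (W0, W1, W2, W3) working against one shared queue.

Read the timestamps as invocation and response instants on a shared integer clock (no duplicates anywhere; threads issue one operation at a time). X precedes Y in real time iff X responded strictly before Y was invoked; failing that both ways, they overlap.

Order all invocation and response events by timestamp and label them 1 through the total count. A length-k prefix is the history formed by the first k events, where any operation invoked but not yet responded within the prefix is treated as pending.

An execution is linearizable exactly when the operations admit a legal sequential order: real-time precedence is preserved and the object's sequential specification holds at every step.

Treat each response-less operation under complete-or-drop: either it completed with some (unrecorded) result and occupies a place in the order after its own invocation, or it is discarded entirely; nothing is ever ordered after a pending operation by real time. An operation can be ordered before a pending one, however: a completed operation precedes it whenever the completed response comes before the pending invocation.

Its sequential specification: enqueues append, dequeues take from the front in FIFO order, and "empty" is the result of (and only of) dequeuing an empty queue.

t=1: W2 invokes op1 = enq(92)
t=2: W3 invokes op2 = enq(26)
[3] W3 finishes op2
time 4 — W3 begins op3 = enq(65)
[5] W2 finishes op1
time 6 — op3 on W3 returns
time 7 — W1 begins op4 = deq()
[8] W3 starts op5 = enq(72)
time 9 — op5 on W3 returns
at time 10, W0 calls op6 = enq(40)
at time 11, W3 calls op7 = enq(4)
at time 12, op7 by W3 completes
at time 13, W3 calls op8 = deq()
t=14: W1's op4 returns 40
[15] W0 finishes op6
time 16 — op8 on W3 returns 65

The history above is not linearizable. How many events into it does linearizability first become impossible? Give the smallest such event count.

one valid order for events 1..13 is op1, op2, op3, op4, op5, op6, op7:
step 1: op1 enq(92) — queue <92>
step 2: op2 enq(26) — queue <92,26>
step 3: op3 enq(65) — queue <92,26,65>
step 4: op4 deq() (pending, included) — queue <26,65>
step 5: op5 enq(72) — queue <26,65,72>
step 6: op6 enq(40) (pending, included) — queue <26,65,72,40>
step 7: op7 enq(4) — queue <26,65,72,40,4>
include event 14 — op4 responding at 14 — and every candidate order breaks
no completion choice of the 2 pending operations (op6, op8) rescues it — every subset was tried
take op1, op2, op3, op4, op5, op7 (pending dropped): step 4 already fails, because op4 deq() → 40 cannot occur there
take op1, op2, op3, op5, op4, op7 (pending dropped): step 5 already fails, because op4 deq() → 40 cannot occur there

14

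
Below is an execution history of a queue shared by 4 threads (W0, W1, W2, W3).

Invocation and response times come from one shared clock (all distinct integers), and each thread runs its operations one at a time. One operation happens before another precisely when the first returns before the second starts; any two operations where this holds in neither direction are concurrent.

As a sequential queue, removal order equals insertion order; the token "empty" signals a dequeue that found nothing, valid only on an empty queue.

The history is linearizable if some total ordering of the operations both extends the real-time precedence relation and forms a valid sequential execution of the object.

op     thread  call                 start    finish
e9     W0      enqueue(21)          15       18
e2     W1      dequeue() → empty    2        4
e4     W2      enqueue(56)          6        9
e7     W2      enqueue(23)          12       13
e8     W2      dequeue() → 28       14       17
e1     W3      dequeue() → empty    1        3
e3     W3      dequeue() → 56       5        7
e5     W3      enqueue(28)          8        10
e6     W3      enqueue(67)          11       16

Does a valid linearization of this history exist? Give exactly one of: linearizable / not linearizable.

linearizable

witness order: e1, e2, e4, e3, e5, e6, e7, e8, e9
step 1: e1 dequeue() → empty — queue <>
step 2: e2 dequeue() → empty — queue <>
step 3: e4 enqueue(56) — queue <56>
step 4: e3 dequeue() → 56 — queue <>
step 5: e5 enqueue(28) — queue <28>
step 6: e6 enqueue(67) — queue <28,67>
step 7: e7 enqueue(23) — queue <28,67,23>
step 8: e8 dequeue() → 28 — queue <67,23>
step 9: e9 enqueue(21) — queue <67,23,21>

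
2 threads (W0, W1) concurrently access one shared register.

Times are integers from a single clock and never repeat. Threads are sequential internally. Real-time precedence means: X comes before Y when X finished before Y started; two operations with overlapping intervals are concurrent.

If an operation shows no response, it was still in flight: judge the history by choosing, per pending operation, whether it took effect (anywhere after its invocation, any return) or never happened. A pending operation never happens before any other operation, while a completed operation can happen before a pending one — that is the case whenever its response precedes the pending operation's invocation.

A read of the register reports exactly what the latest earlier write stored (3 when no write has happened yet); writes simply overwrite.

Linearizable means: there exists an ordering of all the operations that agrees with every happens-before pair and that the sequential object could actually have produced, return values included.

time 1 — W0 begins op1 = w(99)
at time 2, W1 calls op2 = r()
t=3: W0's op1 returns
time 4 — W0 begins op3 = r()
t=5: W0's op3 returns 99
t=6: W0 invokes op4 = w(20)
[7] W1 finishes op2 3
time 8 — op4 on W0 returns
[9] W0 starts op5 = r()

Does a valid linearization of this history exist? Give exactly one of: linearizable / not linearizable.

witness order: op2, op1, op3, op4
step 1: op2 r() → 3 — value 3
step 2: op1 w(99) — value 99
step 3: op3 r() → 99 — value 99
step 4: op4 w(20) — value 20

linearizable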